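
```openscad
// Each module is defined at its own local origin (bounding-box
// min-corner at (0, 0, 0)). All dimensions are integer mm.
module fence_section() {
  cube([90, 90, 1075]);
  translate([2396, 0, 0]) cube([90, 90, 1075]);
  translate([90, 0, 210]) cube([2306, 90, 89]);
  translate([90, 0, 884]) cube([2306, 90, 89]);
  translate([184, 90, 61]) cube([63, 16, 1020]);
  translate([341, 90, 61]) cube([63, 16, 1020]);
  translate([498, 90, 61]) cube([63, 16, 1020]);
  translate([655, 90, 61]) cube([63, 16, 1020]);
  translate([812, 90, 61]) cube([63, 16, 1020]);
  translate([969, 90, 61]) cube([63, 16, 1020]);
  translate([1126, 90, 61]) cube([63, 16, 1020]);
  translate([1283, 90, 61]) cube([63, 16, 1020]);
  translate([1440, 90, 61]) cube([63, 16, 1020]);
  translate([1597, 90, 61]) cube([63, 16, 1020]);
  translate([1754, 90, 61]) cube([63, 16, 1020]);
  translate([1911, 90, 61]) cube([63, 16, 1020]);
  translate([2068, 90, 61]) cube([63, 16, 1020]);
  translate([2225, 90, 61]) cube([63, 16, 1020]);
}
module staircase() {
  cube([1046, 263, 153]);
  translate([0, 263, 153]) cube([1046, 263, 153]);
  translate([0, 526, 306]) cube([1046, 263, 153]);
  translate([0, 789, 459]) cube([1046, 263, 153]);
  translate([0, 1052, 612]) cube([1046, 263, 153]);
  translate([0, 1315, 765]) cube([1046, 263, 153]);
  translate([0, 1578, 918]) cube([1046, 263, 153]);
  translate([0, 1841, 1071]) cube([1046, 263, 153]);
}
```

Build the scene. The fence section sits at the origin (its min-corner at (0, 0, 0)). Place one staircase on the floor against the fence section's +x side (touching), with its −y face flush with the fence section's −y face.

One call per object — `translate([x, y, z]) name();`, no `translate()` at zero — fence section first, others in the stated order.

fence_section();
translate([2486, 0, 0]) staircase();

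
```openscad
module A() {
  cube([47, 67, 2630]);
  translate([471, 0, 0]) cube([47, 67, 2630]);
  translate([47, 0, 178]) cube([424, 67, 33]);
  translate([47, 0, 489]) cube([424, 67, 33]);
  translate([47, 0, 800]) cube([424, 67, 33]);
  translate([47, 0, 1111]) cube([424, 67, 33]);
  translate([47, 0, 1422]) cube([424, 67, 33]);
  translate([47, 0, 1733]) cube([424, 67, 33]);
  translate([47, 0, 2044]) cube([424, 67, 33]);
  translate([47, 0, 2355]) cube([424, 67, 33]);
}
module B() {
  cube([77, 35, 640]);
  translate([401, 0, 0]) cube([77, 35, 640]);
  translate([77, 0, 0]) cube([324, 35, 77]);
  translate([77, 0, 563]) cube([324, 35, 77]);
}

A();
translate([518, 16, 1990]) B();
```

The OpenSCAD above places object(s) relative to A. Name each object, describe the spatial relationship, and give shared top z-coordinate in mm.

Both tops at z = 2630 mm.

A is a ladder. B is a picture frame. The picture frame is beside the ladder with their tops flush at z = 2630. The shared top z-coordinate is 2630 mm.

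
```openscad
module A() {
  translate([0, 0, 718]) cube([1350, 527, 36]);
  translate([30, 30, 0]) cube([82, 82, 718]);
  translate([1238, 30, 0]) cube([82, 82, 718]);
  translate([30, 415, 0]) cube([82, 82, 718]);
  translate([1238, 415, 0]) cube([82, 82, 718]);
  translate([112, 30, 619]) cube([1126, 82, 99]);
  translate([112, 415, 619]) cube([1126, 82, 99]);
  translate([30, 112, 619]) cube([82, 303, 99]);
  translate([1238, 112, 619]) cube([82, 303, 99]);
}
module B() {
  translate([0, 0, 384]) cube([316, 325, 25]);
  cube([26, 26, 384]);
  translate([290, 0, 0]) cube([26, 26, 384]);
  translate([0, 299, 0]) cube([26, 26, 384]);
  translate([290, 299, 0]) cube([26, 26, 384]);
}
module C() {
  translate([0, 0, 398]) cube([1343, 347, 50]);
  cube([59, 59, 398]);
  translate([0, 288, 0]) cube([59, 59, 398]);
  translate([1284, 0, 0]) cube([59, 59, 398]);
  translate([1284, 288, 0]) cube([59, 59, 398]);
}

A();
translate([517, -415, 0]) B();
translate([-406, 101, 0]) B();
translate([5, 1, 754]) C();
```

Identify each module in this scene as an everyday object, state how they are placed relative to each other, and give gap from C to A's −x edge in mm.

A is a table. B is a stool. C is a bench. Two stools sit around the table at the −y, −x sides. The bench is on top of the table. The gap from the bench to the table's −x edge is 5 mm.

The bench's min-x is at 5; the table's min-x is 0; gap = 5 mm.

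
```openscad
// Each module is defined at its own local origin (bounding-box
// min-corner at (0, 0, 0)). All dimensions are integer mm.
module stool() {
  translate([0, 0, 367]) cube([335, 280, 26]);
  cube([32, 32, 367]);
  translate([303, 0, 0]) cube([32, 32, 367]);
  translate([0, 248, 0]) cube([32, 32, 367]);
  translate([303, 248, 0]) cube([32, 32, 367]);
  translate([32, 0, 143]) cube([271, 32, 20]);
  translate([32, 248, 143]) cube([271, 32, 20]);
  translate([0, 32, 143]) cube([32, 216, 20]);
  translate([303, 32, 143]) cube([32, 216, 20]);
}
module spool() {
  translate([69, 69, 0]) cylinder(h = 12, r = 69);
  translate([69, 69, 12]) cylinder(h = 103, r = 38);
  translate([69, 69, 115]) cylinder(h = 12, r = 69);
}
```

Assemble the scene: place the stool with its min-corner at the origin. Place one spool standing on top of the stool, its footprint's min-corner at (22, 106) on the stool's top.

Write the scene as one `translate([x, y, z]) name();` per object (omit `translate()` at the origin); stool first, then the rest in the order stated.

stool();
translate([22, 106, 393]) spool();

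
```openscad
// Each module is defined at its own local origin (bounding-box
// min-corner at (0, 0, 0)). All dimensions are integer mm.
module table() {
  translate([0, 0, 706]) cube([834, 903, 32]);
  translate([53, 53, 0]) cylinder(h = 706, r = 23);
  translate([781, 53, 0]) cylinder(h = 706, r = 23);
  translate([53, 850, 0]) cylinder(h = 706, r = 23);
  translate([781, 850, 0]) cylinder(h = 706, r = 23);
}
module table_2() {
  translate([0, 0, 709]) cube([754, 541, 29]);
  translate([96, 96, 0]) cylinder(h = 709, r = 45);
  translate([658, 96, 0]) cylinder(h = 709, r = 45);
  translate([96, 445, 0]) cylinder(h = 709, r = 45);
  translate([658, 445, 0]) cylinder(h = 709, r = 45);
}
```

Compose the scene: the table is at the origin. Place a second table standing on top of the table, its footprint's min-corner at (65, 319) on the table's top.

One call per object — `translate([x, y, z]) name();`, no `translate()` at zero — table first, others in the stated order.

table();
translate([65, 319, 738]) table_2();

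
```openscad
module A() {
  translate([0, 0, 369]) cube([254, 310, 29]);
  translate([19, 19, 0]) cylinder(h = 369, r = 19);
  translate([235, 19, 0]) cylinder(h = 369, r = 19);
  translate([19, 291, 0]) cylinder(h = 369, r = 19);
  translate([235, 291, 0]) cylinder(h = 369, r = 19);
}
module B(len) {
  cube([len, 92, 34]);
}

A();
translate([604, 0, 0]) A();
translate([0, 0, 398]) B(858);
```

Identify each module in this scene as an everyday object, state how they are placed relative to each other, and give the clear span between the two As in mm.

Second stool starts at x = 604; first ends at x = 254; clear span = 604 − 254 = 350 mm.

A is a stool. B is a beam. A beam spans the tops of two stools. The clear span between the two stools is 350 mm.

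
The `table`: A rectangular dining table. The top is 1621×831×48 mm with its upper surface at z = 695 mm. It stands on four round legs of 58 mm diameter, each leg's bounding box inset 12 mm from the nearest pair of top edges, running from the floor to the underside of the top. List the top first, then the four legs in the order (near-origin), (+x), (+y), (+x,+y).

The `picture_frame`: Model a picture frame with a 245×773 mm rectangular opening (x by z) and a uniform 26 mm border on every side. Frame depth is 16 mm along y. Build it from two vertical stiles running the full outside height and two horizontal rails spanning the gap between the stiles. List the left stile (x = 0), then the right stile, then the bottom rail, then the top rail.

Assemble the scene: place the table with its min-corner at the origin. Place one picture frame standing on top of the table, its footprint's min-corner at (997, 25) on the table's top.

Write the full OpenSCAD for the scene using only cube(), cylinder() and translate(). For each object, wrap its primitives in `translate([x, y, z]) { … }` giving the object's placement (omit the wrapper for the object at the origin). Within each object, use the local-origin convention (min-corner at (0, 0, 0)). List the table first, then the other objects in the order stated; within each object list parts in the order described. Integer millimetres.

translate([0, 0, 647]) cube([1621, 831, 48]);
translate([41, 41, 0]) cylinder(h = 647, r = 29);
translate([1580, 41, 0]) cylinder(h = 647, r = 29);
translate([41, 790, 0]) cylinder(h = 647, r = 29);
translate([1580, 790, 0]) cylinder(h = 647, r = 29);
translate([997, 25, 695]) {
  cube([26, 16, 825]);
  translate([271, 0, 0]) cube([26, 16, 825]);
  translate([26, 0, 0]) cube([245, 16, 26]);
  translate([26, 0, 799]) cube([245, 16, 26]);
}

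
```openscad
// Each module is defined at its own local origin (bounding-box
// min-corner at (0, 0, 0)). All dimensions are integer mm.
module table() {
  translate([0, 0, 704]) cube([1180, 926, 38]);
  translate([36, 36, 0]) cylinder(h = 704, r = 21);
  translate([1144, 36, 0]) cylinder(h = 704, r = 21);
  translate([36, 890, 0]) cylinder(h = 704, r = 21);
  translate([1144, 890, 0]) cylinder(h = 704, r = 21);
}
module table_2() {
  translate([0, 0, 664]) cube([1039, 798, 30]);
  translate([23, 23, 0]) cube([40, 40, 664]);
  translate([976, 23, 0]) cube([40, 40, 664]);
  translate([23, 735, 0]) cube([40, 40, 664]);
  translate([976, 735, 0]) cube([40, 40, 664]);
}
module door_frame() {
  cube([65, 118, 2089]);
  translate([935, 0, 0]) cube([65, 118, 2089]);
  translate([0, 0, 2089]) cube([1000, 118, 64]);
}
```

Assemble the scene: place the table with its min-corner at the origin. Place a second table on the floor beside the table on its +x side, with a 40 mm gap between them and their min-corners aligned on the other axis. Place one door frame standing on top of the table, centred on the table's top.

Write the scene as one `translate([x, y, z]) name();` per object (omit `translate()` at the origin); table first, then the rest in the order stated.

table();
translate([1220, 0, 0]) table_2();
translate([90, 404, 742]) door_frame();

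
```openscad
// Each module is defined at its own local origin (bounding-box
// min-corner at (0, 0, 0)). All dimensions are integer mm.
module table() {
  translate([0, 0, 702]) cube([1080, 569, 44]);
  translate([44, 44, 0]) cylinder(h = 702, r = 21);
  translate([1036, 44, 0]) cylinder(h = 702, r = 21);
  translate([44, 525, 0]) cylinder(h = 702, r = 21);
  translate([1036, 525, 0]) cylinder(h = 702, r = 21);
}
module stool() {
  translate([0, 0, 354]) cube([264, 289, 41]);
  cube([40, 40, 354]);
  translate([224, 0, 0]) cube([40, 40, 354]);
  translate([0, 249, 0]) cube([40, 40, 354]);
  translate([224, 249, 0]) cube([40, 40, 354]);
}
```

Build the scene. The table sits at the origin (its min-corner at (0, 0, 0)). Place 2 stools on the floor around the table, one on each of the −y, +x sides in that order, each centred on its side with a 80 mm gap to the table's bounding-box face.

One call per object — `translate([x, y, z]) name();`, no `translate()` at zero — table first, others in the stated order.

table();
translate([408, -369, 0]) stool();
translate([1160, 140, 0]) stool();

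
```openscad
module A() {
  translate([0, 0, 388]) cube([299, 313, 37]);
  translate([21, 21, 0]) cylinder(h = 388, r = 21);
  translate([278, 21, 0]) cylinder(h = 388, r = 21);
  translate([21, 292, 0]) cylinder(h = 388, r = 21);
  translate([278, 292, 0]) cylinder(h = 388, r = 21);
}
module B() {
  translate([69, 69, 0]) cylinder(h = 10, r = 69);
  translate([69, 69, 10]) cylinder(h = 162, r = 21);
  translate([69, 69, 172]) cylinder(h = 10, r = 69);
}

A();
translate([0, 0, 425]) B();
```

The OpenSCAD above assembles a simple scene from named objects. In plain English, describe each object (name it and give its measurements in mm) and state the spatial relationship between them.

A is a four-legged stool. The seat is 299×313 mm, 37 mm thick, top at z = 425 mm. It stands on four round legs, each 42 mm in diameter, from z = 0 to the seat underside, each leg's axis is inset half a diameter from the nearest pair of seat edges (so the leg's bounding box is flush with the corner).

B is a spool: two coaxial disc flanges of radius 69 mm and thickness 10 mm, joined by a core cylinder of radius 21 mm and height 162 mm. The lower flange rests on z = 0 and the three cylinders share a vertical axis.

The spool is on top of the stool.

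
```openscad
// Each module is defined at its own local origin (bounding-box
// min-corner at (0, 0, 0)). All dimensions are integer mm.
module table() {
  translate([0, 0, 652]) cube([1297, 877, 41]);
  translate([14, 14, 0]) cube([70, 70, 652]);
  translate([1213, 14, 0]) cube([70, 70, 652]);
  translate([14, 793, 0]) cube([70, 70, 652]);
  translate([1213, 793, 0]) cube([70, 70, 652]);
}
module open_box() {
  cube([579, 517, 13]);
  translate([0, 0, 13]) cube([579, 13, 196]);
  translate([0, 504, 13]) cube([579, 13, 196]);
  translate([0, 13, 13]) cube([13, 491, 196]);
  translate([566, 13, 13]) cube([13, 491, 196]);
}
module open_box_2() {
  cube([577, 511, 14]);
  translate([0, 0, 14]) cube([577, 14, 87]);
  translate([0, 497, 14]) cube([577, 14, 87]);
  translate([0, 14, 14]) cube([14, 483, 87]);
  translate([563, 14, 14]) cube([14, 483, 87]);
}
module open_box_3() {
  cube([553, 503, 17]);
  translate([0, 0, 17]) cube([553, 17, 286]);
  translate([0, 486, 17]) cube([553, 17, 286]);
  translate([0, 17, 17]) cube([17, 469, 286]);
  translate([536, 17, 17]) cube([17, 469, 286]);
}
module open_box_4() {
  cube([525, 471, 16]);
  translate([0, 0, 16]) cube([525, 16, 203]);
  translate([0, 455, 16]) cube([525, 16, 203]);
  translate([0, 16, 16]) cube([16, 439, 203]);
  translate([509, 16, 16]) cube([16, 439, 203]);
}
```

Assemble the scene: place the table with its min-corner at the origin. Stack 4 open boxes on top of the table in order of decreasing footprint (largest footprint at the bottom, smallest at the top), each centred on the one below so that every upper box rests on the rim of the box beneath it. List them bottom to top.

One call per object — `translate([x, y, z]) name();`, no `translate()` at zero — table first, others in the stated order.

table();
translate([359, 180, 693]) open_box();
translate([360, 183, 902]) open_box_2();
translate([372, 187, 1003]) open_box_3();
translate([386, 203, 1306]) open_box_4();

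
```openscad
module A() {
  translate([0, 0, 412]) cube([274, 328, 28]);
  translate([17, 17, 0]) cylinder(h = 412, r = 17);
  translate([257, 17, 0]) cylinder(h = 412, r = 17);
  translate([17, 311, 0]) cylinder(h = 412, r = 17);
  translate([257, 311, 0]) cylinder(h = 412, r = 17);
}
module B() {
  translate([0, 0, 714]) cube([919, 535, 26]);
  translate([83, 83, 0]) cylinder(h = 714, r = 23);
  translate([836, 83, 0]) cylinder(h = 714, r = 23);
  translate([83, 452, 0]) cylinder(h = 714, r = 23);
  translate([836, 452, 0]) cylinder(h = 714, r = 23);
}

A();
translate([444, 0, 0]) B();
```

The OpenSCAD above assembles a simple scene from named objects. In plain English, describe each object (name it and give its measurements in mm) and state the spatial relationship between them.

A is a simple wooden stool: a rectangular seat 274 mm (x) by 328 mm (y), 28 mm thick, top face at z = 440 mm, on four round legs, each 34 mm in diameter. The legs rest on z = 0, each leg's axis is inset half a diameter from the nearest pair of seat edges (so the leg's bounding box is flush with the corner).

B is a table with a 919×535 mm rectangular top, 26 mm thick, top surface at z = 740 mm, supported by four round legs of 46 mm diameter, each leg's bounding box inset 60 mm from the nearest pair of top edges, running from the floor.

The table is on the floor beside the stool on its +x side.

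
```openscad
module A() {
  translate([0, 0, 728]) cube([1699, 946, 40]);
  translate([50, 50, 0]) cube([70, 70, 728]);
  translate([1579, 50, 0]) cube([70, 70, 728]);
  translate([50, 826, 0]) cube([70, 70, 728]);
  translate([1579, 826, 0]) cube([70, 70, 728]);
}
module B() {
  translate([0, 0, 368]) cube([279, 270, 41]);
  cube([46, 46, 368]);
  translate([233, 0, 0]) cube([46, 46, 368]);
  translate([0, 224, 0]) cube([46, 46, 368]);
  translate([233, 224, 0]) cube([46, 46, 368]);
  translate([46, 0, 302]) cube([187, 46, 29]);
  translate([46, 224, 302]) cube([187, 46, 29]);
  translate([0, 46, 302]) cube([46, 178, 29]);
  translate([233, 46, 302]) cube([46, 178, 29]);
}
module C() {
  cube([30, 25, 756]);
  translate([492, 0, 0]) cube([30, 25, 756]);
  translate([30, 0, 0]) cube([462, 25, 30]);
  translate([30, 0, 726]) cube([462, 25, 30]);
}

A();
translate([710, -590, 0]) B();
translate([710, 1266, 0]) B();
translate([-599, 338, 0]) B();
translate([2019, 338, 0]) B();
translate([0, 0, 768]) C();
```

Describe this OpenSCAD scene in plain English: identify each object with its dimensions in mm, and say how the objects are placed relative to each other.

A is a rectangular dining table. The top is 1699×946×40 mm with its upper surface at z = 768 mm. It stands on four 70×70 mm square legs, each inset 50 mm from the nearest pair of top edges, running from the floor to the underside of the top.

B is a simple wooden stool: a rectangular seat 279 mm (x) by 270 mm (y), 41 mm thick, top face at z = 409 mm, on four square legs, each 46×46 mm in cross-section. The legs rest on z = 0, each flush with a corner of the seat. Four stretchers, 46 mm wide and 29 mm tall, connect adjacent legs with their undersides at z = 302 mm, each running between the inner faces of the legs it joins and aligned with the legs' outer faces on the other axis.

C is a rectangular picture frame lying in the x–z plane (depth along y). The opening is 462 mm wide (x) by 696 mm tall (z), surrounded by a border 30 mm wide on all four sides. The frame is 25 mm deep and is made of two full-height vertical stiles with two horizontal rails fitted between them.

Four stools sit around the table at the −y, +y, −x, +x sides. The picture frame is on top of the table.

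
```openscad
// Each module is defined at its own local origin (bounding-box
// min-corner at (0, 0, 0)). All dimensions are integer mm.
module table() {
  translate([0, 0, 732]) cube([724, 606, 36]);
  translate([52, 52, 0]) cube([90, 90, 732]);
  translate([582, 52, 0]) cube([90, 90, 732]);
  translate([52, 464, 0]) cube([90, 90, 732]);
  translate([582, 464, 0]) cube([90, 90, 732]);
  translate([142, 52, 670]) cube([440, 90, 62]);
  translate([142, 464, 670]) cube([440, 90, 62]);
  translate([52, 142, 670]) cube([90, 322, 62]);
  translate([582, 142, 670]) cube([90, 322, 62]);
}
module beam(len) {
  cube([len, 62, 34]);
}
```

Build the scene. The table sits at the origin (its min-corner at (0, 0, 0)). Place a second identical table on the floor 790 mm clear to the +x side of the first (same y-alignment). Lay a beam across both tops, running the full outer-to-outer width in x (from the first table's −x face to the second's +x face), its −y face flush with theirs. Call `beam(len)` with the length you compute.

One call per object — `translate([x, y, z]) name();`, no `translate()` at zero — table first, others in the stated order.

table();
translate([1514, 0, 0]) table();
translate([0, 0, 768]) beam(2238);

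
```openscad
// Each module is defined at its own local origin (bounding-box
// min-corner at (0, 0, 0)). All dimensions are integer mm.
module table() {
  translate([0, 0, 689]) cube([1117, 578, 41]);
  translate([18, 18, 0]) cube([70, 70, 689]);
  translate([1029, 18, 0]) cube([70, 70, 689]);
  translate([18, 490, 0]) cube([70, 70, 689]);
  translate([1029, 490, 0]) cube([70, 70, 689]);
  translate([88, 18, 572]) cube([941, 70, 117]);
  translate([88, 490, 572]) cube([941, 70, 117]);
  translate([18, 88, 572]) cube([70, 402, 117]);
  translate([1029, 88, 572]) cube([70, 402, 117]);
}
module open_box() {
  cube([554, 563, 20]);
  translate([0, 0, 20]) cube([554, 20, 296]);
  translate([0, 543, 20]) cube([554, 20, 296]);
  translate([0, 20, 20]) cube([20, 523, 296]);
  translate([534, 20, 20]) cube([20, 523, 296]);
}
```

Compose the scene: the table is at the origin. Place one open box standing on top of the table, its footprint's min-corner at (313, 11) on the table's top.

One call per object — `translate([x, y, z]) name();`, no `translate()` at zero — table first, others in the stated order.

table();
translate([313, 11, 730]) open_box();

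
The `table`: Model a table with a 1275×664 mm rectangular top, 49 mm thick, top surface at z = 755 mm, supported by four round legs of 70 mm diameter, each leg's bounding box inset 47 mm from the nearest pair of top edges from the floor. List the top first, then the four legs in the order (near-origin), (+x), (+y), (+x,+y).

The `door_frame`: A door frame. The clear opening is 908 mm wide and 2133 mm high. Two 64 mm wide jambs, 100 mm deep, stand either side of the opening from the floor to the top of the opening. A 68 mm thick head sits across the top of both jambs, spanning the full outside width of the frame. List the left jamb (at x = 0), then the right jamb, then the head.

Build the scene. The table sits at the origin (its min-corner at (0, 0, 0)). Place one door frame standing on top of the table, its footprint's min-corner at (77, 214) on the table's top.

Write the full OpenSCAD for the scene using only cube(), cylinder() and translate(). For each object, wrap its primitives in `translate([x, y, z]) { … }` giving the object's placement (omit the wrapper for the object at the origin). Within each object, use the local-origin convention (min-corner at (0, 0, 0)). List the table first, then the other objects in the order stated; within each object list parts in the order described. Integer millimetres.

translate([0, 0, 706]) cube([1275, 664, 49]);
translate([82, 82, 0]) cylinder(h = 706, r = 35);
translate([1193, 82, 0]) cylinder(h = 706, r = 35);
translate([82, 582, 0]) cylinder(h = 706, r = 35);
translate([1193, 582, 0]) cylinder(h = 706, r = 35);
translate([77, 214, 755]) {
  cube([64, 100, 2133]);
  translate([972, 0, 0]) cube([64, 100, 2133]);
  translate([0, 0, 2133]) cube([1036, 100, 68]);
}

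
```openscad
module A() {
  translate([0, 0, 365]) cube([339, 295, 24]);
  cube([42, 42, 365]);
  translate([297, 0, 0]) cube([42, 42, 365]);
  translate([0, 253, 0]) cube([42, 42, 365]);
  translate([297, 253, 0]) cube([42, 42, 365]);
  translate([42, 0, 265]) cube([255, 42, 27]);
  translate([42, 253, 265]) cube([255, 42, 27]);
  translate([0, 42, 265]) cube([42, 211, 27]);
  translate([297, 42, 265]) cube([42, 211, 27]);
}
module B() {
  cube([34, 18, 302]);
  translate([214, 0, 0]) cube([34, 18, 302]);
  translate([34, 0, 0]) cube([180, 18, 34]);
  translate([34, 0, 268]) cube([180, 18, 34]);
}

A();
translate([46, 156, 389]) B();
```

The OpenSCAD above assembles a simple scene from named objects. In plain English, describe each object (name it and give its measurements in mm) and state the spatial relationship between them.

A is a four-legged stool. The seat is a 339×295×24 mm slab whose top surface is at z = 389 mm; four square legs, each 42×42 mm in cross-section, run from the floor (z = 0) to the underside of the seat, each flush with a corner of the seat. Four stretchers, 42 mm wide and 27 mm tall, connect adjacent legs with their undersides at z = 265 mm, each running between the inner faces of the legs it joins and aligned with the legs' outer faces on the other axis.

B is a rectangular picture frame lying in the x–z plane (depth along y). The opening is 180 mm wide (x) by 234 mm tall (z), surrounded by a border 34 mm wide on all four sides. The frame is 18 mm deep and is made of two full-height vertical stiles with two horizontal rails fitted between them.

The picture frame is on top of the stool.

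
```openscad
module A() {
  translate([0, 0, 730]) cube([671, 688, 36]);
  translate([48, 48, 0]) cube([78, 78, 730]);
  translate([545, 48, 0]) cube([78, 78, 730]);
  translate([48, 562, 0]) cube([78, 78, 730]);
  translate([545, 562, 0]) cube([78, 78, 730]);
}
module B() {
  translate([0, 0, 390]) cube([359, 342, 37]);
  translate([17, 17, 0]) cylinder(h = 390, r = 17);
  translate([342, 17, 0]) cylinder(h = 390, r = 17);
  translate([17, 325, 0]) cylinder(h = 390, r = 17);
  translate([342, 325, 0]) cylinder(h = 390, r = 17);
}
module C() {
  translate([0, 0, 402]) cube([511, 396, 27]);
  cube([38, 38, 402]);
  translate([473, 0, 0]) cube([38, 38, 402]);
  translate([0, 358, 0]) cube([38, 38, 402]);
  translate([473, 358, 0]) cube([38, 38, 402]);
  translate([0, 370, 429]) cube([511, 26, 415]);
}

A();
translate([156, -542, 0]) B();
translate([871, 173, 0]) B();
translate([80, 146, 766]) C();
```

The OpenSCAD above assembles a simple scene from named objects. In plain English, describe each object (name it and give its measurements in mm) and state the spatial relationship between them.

A is a table: top 671 mm (x) × 688 mm (y), 36 mm thick, upper face at z = 766 mm, on four 78×78 mm square legs, each inset 48 mm from the nearest pair of top edges, running from z = 0 to the bottom of the top.

B is a four-legged stool. The seat is a 359×342×37 mm slab whose top surface is at z = 427 mm; four round legs, each 34 mm in diameter, run from the floor (z = 0) to the underside of the seat, each leg's axis is inset half a diameter from the nearest pair of seat edges (so the leg's bounding box is flush with the corner).

C is a chair: 511×396 mm seat, 27 mm thick, top at z = 429 mm, on four 38 mm square corner legs flush with the seat edges. A 26 mm thick backrest slab spans the full seat width, extending 415 mm above the seat top, its back face flush with the seat's +y edge.

Two stools sit around the table at the −y, +x sides. The chair is on top of the table, centred.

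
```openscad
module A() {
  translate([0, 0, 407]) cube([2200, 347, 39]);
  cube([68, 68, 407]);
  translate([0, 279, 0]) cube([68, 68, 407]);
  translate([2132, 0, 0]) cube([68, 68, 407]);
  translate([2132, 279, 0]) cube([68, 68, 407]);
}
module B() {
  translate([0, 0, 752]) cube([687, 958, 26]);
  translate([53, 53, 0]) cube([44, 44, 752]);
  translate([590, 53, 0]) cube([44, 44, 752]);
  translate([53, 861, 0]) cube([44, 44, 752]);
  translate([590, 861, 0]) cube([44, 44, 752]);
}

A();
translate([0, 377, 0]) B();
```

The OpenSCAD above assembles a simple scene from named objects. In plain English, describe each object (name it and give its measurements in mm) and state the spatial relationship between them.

A is a bench: a 2200×347 mm seat slab, 39 mm thick, top at z = 446 mm, on four 68×68 mm square legs flush with the seat corners and standing on z = 0.

B is a table with a 687×958 mm rectangular top, 26 mm thick, top surface at z = 778 mm, supported by four 44×44 mm square legs, each inset 53 mm from the nearest pair of top edges, running from the floor.

The table is on the floor beside the bench on its +y side.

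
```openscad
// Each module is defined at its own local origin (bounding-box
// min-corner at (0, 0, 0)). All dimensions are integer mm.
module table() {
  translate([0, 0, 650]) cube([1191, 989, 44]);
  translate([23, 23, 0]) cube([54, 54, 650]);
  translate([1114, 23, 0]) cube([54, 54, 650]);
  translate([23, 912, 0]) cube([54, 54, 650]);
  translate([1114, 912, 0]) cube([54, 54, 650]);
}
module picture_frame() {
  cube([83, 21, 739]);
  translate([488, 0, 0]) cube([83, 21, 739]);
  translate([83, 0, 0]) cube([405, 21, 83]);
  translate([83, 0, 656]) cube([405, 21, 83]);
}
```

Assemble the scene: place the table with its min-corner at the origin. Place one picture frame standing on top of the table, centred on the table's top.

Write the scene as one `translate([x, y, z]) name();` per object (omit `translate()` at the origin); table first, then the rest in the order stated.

table();
translate([310, 484, 694]) picture_frame();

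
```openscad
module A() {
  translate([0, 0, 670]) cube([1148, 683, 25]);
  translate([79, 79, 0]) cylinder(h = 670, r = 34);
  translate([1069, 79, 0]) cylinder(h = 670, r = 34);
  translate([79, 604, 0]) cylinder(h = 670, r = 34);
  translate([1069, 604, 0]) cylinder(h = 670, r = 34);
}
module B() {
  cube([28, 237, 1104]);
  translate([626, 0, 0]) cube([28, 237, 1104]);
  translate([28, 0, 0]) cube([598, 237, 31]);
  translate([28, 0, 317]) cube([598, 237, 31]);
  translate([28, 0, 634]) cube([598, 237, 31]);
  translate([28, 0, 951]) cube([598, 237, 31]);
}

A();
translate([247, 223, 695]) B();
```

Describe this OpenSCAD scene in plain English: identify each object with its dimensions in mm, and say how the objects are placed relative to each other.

A is a table: top 1148 mm (x) × 683 mm (y), 25 mm thick, upper face at z = 695 mm, on four round legs of 68 mm diameter, each leg's bounding box inset 45 mm from the nearest pair of top edges, running from z = 0 to the bottom of the top.

B is a bookshelf 654 mm wide overall, 237 mm deep and 1104 mm tall. The two sides are 28 mm thick vertical panels. 4 horizontal shelves of 31 mm thickness span between the inner faces of the sides; the lowest shelf sits on the floor and shelves are stacked with a clear vertical gap of 286 mm between each pair.

The bookshelf is on top of the table, centred.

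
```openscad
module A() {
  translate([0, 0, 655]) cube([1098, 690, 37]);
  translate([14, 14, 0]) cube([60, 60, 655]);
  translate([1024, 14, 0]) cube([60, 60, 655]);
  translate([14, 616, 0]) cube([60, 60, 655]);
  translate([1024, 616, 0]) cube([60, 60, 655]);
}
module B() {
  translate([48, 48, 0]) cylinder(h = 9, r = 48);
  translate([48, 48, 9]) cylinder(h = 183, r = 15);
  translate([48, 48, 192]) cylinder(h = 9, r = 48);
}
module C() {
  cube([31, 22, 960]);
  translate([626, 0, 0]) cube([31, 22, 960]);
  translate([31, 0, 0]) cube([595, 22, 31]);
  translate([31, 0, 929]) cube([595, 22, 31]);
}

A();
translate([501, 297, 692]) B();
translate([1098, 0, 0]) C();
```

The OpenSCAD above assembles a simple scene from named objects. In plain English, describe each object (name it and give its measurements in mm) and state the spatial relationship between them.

A is a rectangular dining table. The top is 1098×690×37 mm with its upper surface at z = 692 mm. It stands on four 60×60 mm square legs, each inset 14 mm from the nearest pair of top edges, running from the floor to the underside of the top.

B is a spool: two coaxial disc flanges of radius 48 mm and thickness 9 mm, joined by a core cylinder of radius 15 mm and height 183 mm. The lower flange rests on z = 0 and the three cylinders share a vertical axis.

C is a rectangular picture frame lying in the x–z plane (depth along y). The opening is 595 mm wide (x) by 898 mm tall (z), surrounded by a border 31 mm wide on all four sides. The frame is 22 mm deep and is made of two full-height vertical stiles with two horizontal rails fitted between them.

The spool is on top of the table, centred. The picture frame is against the table's +x side, with their −y faces flush.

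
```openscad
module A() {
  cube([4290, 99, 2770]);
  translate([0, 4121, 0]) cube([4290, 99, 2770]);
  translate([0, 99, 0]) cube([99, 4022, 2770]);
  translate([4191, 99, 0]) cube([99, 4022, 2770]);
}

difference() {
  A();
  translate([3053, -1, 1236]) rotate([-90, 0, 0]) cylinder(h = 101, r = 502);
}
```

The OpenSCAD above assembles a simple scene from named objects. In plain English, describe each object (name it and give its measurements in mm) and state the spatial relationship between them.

A is a box-shaped house frame (walls only): outside footprint 4290×4220 mm, wall height 2770 mm, wall thickness 99 mm. The two y-facing walls run the full x-width; the two x-facing walls fit between the inner faces of the y-facing walls.

The house frame has a circular hole of radius 502 mm through its front wall, centred at (x = 3053, z = 1236).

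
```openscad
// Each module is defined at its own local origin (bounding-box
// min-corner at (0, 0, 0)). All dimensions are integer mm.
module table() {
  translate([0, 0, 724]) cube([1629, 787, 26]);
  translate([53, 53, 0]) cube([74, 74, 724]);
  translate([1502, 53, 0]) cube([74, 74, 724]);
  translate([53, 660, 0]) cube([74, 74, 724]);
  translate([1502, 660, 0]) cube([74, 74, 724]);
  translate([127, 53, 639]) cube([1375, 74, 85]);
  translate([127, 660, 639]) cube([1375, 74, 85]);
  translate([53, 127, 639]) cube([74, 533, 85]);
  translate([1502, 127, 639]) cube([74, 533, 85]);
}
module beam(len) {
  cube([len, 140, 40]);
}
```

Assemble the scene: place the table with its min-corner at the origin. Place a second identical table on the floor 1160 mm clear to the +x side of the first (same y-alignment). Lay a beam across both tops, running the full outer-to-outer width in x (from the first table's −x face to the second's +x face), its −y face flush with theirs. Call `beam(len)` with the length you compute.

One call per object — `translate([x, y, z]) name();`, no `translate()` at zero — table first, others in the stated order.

table();
translate([2789, 0, 0]) table();
translate([0, 0, 750]) beam(4418);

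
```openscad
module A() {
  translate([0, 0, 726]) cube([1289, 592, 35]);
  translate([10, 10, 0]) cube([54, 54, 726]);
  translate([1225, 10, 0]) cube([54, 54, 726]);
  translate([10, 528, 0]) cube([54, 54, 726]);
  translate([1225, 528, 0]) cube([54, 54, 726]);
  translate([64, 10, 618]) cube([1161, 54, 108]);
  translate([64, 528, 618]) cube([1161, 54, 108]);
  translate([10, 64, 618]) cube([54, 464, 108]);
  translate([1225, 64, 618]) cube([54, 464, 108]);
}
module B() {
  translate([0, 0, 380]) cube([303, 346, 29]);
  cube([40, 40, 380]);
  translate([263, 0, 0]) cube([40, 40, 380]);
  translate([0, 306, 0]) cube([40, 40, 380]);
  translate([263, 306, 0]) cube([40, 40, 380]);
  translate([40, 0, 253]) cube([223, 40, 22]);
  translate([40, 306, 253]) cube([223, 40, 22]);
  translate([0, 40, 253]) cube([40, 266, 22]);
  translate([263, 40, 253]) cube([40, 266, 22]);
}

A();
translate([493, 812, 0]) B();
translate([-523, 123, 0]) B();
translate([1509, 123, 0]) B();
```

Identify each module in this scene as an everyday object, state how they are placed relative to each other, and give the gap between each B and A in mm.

A is a table. B is a stool. Three stools sit around the table at the +y, −x, +x sides. The gap between each stool and the table is 220 mm.

Each stool's nearest face is 220 mm from the table's bounding box.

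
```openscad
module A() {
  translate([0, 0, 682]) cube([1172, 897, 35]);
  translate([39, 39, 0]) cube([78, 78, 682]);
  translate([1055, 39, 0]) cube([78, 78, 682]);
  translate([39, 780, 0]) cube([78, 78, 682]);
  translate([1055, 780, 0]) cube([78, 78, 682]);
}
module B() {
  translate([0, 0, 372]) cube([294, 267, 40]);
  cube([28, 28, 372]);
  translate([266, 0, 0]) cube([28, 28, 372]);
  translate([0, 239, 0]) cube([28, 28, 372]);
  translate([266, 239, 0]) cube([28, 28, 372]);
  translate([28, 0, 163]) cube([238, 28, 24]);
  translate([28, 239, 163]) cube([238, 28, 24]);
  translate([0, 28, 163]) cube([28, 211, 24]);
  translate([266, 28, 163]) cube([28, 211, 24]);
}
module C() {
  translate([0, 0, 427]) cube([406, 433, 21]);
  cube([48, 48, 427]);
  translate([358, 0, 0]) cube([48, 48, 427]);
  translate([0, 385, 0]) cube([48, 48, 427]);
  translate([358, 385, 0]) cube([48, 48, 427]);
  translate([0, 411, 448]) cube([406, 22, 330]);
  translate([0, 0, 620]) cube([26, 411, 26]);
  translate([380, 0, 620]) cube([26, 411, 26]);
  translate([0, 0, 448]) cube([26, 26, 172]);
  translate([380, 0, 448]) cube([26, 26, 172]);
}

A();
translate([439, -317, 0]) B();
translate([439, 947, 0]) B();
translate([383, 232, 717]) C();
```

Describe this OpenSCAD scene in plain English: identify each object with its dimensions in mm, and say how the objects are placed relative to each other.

A is a rectangular dining table. The top is 1172×897×35 mm with its upper surface at z = 717 mm. It stands on four 78×78 mm square legs, each inset 39 mm from the nearest pair of top edges, running from the floor to the underside of the top.

B is a four-legged stool. The seat is 294×267 mm, 40 mm thick, top at z = 412 mm. It stands on four square legs, each 28×28 mm in cross-section, from z = 0 to the seat underside, each flush with a corner of the seat. Four stretchers, 28 mm wide and 24 mm tall, connect adjacent legs with their undersides at z = 163 mm, each running between the inner faces of the legs it joins and aligned with the legs' outer faces on the other axis.

C is a chair: 406×433 mm seat, 21 mm thick, top at z = 448 mm, on four 48 mm square corner legs flush with the seat edges. A 22 mm thick backrest slab spans the full seat width, extending 330 mm above the seat top, its back face flush with the seat's +y edge. Two armrests of 26×26 mm section run along each side from the seat's front edge to the front of the backrest, top faces 198 mm above the seat top and outer faces flush with the seat's x-edges; a 26×26 mm post under the front of each armrest stands on the seat at the front corner.

Two stools sit around the table at the −y, +y sides. The chair is on top of the table, centred.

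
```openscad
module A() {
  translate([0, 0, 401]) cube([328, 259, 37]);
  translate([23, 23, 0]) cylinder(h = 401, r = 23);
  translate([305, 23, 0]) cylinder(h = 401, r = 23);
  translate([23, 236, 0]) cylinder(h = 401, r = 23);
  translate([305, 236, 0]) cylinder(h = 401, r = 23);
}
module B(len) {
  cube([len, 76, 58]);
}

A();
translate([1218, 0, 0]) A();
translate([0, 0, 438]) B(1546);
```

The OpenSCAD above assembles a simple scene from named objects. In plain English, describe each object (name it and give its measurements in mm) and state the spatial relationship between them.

A is a simple wooden stool: a rectangular seat 328 mm (x) by 259 mm (y), 37 mm thick, top face at z = 438 mm, on four round legs, each 46 mm in diameter. The legs rest on z = 0, each leg's axis is inset half a diameter from the nearest pair of seat edges (so the leg's bounding box is flush with the corner).

B is a rectangular beam 1546 mm long (x), 76 mm deep (y), 58 mm thick (z).

The beam spans the tops of two stools placed 890 mm apart, resting at z = 438 mm.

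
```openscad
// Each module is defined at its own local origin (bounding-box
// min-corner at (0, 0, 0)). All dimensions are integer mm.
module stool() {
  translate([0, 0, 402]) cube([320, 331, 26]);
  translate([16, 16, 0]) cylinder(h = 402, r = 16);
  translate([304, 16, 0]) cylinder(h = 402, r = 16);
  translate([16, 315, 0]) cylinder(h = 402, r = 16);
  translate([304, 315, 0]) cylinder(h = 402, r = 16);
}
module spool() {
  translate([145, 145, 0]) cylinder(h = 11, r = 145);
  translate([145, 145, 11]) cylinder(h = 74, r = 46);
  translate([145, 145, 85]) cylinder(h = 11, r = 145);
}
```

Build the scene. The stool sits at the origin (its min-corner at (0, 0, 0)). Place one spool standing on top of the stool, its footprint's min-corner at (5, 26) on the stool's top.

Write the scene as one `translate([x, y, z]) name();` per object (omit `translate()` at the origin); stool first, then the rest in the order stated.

stool();
translate([5, 26, 428]) spool();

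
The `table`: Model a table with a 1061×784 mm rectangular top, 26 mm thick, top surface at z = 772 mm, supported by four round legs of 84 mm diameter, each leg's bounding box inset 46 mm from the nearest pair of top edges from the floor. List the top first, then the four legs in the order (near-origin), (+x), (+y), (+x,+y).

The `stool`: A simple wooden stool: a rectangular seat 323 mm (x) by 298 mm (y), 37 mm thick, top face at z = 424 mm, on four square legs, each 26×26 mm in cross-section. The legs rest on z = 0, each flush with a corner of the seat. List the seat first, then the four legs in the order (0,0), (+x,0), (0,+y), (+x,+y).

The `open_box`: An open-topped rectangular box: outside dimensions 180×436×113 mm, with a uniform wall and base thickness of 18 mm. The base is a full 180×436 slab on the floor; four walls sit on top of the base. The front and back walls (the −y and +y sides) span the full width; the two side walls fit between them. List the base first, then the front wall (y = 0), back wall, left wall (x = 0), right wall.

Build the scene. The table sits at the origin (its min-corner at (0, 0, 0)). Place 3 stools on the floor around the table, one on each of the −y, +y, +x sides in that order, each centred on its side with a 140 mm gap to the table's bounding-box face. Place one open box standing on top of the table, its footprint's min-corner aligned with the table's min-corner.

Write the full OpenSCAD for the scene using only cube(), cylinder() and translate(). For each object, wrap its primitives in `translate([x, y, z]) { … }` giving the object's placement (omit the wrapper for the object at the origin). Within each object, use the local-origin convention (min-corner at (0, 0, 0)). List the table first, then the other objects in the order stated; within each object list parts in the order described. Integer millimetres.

translate([0, 0, 746]) cube([1061, 784, 26]);
translate([88, 88, 0]) cylinder(h = 746, r = 42);
translate([973, 88, 0]) cylinder(h = 746, r = 42);
translate([88, 696, 0]) cylinder(h = 746, r = 42);
translate([973, 696, 0]) cylinder(h = 746, r = 42);
translate([369, -438, 0]) {
  translate([0, 0, 387]) cube([323, 298, 37]);
  cube([26, 26, 387]);
  translate([297, 0, 0]) cube([26, 26, 387]);
  translate([0, 272, 0]) cube([26, 26, 387]);
  translate([297, 272, 0]) cube([26, 26, 387]);
}
translate([369, 924, 0]) {
  translate([0, 0, 387]) cube([323, 298, 37]);
  cube([26, 26, 387]);
  translate([297, 0, 0]) cube([26, 26, 387]);
  translate([0, 272, 0]) cube([26, 26, 387]);
  translate([297, 272, 0]) cube([26, 26, 387]);
}
translate([1201, 243, 0]) {
  translate([0, 0, 387]) cube([323, 298, 37]);
  cube([26, 26, 387]);
  translate([297, 0, 0]) cube([26, 26, 387]);
  translate([0, 272, 0]) cube([26, 26, 387]);
  translate([297, 272, 0]) cube([26, 26, 387]);
}
translate([0, 0, 772]) {
  cube([180, 436, 18]);
  translate([0, 0, 18]) cube([180, 18, 95]);
  translate([0, 418, 18]) cube([180, 18, 95]);
  translate([0, 18, 18]) cube([18, 400, 95]);
  translate([162, 18, 18]) cube([18, 400, 95]);
}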